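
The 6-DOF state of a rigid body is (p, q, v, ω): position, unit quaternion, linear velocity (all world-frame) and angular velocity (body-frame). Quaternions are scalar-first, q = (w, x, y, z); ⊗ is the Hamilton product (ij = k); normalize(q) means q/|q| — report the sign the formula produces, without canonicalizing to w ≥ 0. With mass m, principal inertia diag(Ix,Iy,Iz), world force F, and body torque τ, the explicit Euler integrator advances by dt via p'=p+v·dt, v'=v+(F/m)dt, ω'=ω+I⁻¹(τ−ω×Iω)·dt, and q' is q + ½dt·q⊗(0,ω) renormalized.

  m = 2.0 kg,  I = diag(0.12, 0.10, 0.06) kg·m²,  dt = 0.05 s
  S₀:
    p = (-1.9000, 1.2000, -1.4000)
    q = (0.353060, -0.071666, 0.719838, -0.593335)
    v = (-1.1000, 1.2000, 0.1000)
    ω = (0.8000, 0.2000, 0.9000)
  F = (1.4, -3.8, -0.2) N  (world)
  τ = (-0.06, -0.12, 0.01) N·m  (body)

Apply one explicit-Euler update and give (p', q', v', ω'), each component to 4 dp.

p' = (-1.9550, 1.2600, -1.3950)
q' = (0.3641, -0.0454, 0.7110, -0.5999)
v' = (-1.0650, 1.1050, 0.0950)
ω' = (0.7780, 0.1184, 0.9110)

p' = p + v·dt = (-1.9550, 1.2600, -1.3950)
v + (F/m)dt = (-1.0650, 1.1050, 0.0950)
precession coupling ω×(Iω) = (-0.0072, 0.0432, -0.0032)
α = I⁻¹(τ − ω×Iω) = (-0.4400, -1.6320, 0.2200)
ω' = ω + α·dt = (0.7780, 0.1184, 0.9110)
Hamilton product q⊗(0,ω) = (0.4473667, 1.0489692, -0.3395566, -0.2724496)
q + ½dt·q⊗(0,ω), renormalized = (0.3641, -0.0454, 0.7110, -0.5999)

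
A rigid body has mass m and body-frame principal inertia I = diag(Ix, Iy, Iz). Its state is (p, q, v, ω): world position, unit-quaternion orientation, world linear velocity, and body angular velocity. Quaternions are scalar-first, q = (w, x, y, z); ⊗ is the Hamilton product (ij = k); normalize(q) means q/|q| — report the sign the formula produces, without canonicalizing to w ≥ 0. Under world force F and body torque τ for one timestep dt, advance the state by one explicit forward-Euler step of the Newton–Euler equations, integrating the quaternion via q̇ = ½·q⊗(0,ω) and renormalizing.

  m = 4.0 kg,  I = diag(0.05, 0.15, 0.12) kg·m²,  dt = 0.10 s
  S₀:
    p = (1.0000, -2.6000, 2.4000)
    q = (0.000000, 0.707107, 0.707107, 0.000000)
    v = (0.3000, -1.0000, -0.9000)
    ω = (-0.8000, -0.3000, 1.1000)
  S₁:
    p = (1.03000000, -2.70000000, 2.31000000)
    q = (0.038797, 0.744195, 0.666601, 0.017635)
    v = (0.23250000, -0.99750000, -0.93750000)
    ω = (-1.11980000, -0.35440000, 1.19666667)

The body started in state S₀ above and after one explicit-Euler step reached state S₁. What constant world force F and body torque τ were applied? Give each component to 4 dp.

ω₁ − ω₀ = (-0.31980000, -0.05440000, 0.09666667)
ω₀×(Iω₀) = (0.0099, 0.0616, 0.0240)
τ = I·(Δω/dt) + ω₀×(Iω₀) = (-0.1500, -0.0200, 0.1400)
v₁ − v₀ = (-0.06750000, 0.00250000, -0.03750000)
m·(v₁−v₀)/dt = (-2.7000, 0.1000, -1.5000)

F = (-2.7000, 0.1000, -1.5000)
τ = (-0.1500, -0.0200, 0.1400)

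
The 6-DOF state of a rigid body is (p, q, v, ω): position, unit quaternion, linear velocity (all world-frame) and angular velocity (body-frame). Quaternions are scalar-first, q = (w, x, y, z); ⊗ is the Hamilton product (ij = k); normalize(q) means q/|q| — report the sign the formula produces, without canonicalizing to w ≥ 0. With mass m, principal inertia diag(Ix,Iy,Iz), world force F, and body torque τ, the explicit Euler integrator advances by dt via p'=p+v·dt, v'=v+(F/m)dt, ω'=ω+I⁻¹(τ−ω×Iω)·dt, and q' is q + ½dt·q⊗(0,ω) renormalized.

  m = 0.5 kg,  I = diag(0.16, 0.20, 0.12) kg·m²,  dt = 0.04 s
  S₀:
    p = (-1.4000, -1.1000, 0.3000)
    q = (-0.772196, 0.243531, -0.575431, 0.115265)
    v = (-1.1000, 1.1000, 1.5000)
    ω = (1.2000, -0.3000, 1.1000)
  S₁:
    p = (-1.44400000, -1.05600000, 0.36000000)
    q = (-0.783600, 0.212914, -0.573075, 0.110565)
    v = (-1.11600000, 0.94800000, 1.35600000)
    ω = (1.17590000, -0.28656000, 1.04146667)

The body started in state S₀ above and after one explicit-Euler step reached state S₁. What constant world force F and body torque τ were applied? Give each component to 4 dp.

F = (-0.2000, -1.9000, -1.8000)
τ = (-0.0700, 0.1200, -0.1900)

rate change Δω = (-0.02410000, 0.01344000, -0.05853333)
τ = I·(Δω/dt) + ω₀×(Iω₀) = (-0.0700, 0.1200, -0.1900)
velocity change Δv = (-0.01600000, -0.15200000, -0.14400000)
applied force F = (-0.2000, -1.9000, -1.8000)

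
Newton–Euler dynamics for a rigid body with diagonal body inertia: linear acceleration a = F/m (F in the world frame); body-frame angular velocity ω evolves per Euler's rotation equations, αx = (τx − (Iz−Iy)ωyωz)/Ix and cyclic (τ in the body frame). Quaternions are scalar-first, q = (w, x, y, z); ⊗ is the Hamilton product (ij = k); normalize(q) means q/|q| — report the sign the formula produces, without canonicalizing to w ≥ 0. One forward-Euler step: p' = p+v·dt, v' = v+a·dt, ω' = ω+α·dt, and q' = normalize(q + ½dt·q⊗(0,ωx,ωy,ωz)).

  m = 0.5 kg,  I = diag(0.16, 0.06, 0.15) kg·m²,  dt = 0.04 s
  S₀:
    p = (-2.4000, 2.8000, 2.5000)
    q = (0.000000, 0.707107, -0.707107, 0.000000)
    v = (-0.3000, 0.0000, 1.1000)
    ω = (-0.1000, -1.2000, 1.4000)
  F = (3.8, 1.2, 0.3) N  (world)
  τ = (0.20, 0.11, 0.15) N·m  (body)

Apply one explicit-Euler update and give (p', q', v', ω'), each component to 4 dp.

angular accel α = (2.1950, 1.8567, 1.0800)
new body rate ω' = (-0.0122, -1.1257, 1.4432)
q⊗(0,ω) = (-0.7778177, -0.9899498, -0.9899498, -0.9192391)
q' = normalize(q + ½dt·q⊗(0,ω)) = (-0.0155, 0.6868, -0.7264, -0.0184)
a = (7.6000, 2.4000, 0.6000)
new position p' = (-2.4120, 2.8000, 2.5440)
v + (F/m)dt = (0.0040, 0.0960, 1.1240)

p' = (-2.4120, 2.8000, 2.5440)
q' = (-0.0155, 0.6868, -0.7264, -0.0184)
v' = (0.0040, 0.0960, 1.1240)
ω' = (-0.0122, -1.1257, 1.4432)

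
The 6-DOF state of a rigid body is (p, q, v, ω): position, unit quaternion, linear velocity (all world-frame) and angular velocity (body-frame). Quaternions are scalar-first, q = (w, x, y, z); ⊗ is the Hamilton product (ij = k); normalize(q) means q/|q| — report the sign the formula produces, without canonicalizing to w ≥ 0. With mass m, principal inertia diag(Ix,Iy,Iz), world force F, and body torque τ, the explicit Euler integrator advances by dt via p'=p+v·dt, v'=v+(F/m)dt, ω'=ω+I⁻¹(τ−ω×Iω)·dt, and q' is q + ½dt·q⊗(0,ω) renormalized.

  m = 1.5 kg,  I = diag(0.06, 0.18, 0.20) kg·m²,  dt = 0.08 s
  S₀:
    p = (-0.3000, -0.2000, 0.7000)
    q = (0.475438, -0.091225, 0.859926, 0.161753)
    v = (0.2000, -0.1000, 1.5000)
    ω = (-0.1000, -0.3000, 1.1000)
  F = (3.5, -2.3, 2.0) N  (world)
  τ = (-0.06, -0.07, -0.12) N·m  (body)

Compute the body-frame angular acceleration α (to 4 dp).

α = (-0.8900, -0.4744, -0.6180)

gyro term ω×Iω = (-0.0066, 0.0154, 0.0036)
angular accel α = (-0.8900, -0.4744, -0.6180)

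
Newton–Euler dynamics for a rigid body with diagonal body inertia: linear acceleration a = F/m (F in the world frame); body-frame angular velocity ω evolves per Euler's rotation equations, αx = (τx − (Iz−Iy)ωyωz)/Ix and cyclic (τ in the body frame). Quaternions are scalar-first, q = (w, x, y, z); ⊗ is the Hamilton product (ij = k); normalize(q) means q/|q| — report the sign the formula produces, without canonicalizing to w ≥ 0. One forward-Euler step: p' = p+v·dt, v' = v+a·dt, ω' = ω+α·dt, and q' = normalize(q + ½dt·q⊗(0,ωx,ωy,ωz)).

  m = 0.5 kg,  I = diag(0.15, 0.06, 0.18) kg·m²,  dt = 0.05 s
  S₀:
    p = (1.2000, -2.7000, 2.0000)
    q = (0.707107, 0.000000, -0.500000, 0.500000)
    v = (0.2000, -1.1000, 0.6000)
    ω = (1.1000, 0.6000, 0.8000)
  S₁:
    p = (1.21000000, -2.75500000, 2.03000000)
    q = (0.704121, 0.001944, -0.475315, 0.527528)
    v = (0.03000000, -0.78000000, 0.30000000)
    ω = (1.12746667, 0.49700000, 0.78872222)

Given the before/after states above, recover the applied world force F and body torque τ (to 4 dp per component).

F = (-1.7000, 3.2000, -3.0000)
τ = (0.1400, -0.1500, -0.1000)

ω₁ − ω₀ = (0.02746667, -0.10300000, -0.01127778)
ω₀×(Iω₀) = (0.0576, -0.0264, -0.0594)
applied torque τ = (0.1400, -0.1500, -0.1000)
v₁ − v₀ = (-0.17000000, 0.32000000, -0.30000000)
applied force F = (-1.7000, 3.2000, -3.0000)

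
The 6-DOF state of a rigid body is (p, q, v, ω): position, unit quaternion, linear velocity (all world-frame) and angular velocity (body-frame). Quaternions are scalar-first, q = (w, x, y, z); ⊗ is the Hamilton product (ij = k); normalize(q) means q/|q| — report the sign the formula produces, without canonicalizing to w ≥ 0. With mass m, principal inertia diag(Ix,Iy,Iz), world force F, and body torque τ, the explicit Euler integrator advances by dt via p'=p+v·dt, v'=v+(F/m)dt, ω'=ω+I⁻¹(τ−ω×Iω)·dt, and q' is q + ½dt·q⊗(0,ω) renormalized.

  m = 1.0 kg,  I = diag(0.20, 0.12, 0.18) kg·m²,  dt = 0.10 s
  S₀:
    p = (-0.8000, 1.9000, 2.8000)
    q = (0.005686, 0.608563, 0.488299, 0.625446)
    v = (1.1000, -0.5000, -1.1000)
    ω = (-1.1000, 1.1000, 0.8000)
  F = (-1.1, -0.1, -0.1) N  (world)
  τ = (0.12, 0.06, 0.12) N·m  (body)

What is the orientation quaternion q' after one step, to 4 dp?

q' = (-0.0127, 0.5911, 0.4282, 0.6834)

q⊗(0,ω) = (-0.3680664, -0.3036060, -1.1685864, 1.2110970)
updated quaternion q' = (-0.0127, 0.5911, 0.4282, 0.6834)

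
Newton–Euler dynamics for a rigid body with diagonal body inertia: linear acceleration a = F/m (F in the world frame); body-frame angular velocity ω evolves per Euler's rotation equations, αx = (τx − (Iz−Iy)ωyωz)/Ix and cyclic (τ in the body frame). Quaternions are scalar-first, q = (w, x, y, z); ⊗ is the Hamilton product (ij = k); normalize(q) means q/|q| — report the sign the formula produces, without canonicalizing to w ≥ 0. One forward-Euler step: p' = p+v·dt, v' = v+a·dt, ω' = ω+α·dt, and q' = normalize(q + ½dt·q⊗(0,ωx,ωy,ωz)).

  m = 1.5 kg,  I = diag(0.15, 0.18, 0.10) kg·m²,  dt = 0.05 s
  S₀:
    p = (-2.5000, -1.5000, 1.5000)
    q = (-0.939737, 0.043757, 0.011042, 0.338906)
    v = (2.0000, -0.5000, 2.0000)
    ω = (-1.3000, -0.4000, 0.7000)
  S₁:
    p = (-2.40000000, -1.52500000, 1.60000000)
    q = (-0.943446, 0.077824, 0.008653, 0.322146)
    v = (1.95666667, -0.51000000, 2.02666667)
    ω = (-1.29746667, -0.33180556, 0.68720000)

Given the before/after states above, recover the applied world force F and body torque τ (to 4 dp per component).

F = (-1.3000, -0.3000, 0.8000)
τ = (0.0300, 0.2000, -0.0100)

rate change Δω = (0.00253333, 0.06819444, -0.01280000)
I·α + gyro = (0.0300, 0.2000, -0.0100)
velocity change Δv = (-0.04333333, -0.01000000, 0.02666667)
F = m·Δv/dt = (-1.3000, -0.3000, 0.8000)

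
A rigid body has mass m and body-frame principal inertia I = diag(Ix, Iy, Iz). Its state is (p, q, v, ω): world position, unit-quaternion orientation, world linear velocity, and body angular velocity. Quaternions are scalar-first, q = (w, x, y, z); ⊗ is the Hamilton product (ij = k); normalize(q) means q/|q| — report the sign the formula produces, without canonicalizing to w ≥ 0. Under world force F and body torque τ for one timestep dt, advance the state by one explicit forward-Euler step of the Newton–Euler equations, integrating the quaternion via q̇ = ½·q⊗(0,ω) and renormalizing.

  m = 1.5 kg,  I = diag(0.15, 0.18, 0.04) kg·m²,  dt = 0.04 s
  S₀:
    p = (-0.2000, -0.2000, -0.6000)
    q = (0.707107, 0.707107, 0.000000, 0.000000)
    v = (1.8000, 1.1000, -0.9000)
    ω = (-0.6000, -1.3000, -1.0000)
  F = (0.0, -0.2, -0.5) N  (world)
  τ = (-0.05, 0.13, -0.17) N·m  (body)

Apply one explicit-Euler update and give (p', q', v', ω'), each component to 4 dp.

α = I⁻¹(τ − ω×Iω) = (0.8800, 0.3556, -4.8350)
ω + α·dt = (-0.5648, -1.2858, -1.1934)
Hamilton product q⊗(0,ω) = (0.4242642, -0.4242642, -0.2121321, -1.6263461)
q' = normalize(q + ½dt·q⊗(0,ω)) = (0.7152, 0.6982, -0.0042, -0.0325)
a = (0.0000, -0.1333, -0.3333)
p + v·dt = (-0.1280, -0.1560, -0.6360)
new velocity v' = (1.8000, 1.0947, -0.9133)

p' = (-0.1280, -0.1560, -0.6360)
q' = (0.7152, 0.6982, -0.0042, -0.0325)
v' = (1.8000, 1.0947, -0.9133)
ω' = (-0.5648, -1.2858, -1.1934)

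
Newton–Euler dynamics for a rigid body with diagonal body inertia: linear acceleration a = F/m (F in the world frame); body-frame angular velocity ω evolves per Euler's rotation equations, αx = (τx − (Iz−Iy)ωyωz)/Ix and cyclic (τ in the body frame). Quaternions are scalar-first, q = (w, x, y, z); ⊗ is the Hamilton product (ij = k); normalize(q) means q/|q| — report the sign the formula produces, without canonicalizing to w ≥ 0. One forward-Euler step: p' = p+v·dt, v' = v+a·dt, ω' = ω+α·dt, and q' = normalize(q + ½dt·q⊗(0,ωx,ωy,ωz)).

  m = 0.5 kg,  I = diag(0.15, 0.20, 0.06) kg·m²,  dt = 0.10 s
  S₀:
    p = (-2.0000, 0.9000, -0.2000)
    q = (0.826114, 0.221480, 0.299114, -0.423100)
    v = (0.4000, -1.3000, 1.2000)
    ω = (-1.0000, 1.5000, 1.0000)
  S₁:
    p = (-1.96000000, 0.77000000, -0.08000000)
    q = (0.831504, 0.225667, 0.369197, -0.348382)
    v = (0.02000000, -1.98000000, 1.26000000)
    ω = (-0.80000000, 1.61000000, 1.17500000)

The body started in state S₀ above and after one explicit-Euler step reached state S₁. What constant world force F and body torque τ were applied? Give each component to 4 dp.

ω₁ − ω₀ = (0.20000000, 0.11000000, 0.17500000)
ω₀×(Iω₀) = (-0.2100, -0.0900, -0.0750)
applied torque τ = (0.0900, 0.1300, 0.0300)
velocity change Δv = (-0.38000000, -0.68000000, 0.06000000)
m·(v₁−v₀)/dt = (-1.9000, -3.4000, 0.3000)

F = (-1.9000, -3.4000, 0.3000)
τ = (0.0900, 0.1300, 0.0300)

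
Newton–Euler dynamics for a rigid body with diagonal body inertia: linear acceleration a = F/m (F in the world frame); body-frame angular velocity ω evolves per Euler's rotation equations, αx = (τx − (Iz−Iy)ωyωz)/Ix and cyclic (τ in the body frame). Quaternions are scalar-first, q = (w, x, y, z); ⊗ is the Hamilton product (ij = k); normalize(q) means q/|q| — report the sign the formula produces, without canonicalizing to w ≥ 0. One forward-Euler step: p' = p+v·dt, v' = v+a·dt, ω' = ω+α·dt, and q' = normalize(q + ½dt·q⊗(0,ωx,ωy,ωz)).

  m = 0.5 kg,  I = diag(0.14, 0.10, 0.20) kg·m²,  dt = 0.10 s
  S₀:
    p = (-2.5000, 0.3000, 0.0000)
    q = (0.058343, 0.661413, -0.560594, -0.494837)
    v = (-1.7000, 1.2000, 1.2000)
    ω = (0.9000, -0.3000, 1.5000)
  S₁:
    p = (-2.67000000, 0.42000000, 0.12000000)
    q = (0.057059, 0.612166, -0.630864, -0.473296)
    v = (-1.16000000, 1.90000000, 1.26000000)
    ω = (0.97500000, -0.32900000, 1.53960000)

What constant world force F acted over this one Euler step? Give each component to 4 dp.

Δv = v₁−v₀ = (0.54000000, 0.70000000, 0.06000000)
F = m·Δv/dt = (2.7000, 3.5000, 0.3000)

F = (2.7000, 3.5000, 0.3000)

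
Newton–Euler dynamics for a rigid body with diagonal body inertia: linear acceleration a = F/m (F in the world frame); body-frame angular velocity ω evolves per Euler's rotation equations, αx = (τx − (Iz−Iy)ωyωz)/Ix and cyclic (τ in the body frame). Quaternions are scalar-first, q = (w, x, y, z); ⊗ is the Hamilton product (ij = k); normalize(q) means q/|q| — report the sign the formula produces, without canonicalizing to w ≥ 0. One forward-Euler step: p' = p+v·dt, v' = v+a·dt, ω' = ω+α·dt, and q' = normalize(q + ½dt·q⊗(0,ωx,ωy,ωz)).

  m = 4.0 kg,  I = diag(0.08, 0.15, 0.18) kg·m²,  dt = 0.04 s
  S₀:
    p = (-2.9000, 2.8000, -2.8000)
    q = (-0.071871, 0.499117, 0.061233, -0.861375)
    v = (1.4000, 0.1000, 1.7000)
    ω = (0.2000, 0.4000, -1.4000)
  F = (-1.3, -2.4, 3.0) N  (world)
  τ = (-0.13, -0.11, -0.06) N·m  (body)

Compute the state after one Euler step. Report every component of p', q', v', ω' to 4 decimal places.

p' = (-2.8440, 2.8040, -2.7320)
q' = (-0.0984, 0.5038, 0.0712, -0.8552)
v' = (1.3870, 0.0760, 1.7300)
ω' = (0.1434, 0.3632, -1.4146)

a = (-0.3250, -0.6000, 0.7500)
p' = p + v·dt = (-2.8440, 2.8040, -2.7320)
v' = v + a·dt = (1.3870, 0.0760, 1.7300)
ω×(Iω) gyroscopic = (-0.0168, 0.0280, 0.0056)
angular accel α = (-1.4150, -0.9200, -0.3644)
new body rate ω' = (0.1434, 0.3632, -1.4146)
Hamilton product q⊗(0,ω) = (-1.3302416, 0.2444496, 0.4977404, 0.2880196)
q' = normalize(q + ½dt·q⊗(0,ω)) = (-0.0984, 0.5038, 0.0712, -0.8552)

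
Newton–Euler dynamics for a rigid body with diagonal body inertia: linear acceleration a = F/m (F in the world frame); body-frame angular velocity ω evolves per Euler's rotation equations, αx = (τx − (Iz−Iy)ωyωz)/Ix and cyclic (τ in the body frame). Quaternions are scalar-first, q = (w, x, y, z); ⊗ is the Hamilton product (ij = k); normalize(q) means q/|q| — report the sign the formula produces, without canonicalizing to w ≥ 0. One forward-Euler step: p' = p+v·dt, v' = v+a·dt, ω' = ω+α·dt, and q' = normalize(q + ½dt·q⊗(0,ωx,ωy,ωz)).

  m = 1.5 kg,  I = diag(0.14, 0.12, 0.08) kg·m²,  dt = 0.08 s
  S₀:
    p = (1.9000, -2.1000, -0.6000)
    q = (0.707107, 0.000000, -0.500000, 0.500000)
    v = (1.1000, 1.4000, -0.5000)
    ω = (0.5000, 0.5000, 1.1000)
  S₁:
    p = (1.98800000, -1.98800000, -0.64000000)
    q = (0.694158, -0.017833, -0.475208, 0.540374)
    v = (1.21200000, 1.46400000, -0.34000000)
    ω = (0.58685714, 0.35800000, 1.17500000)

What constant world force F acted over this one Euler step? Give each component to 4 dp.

F = (2.1000, 1.2000, 3.0000)

velocity change Δv = (0.11200000, 0.06400000, 0.16000000)
m·(v₁−v₀)/dt = (2.1000, 1.2000, 3.0000)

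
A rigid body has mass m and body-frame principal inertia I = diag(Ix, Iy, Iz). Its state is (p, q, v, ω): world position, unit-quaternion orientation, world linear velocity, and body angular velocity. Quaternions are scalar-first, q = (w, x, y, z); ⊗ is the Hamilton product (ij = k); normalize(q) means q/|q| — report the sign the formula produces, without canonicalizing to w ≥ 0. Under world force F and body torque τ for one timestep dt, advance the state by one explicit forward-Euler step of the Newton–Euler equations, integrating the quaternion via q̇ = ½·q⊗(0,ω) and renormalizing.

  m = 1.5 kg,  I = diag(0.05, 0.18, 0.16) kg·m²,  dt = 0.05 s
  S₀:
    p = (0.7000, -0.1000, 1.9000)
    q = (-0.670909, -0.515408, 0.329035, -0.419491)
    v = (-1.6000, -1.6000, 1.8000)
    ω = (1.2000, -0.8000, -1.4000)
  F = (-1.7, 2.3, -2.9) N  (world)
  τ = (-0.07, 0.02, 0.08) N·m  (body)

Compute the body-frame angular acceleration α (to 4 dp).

precession coupling ω×(Iω) = (-0.0224, 0.1848, -0.1248)
angular accel α = (-0.9520, -0.9156, 1.2800)

α = (-0.9520, -0.9156, 1.2800)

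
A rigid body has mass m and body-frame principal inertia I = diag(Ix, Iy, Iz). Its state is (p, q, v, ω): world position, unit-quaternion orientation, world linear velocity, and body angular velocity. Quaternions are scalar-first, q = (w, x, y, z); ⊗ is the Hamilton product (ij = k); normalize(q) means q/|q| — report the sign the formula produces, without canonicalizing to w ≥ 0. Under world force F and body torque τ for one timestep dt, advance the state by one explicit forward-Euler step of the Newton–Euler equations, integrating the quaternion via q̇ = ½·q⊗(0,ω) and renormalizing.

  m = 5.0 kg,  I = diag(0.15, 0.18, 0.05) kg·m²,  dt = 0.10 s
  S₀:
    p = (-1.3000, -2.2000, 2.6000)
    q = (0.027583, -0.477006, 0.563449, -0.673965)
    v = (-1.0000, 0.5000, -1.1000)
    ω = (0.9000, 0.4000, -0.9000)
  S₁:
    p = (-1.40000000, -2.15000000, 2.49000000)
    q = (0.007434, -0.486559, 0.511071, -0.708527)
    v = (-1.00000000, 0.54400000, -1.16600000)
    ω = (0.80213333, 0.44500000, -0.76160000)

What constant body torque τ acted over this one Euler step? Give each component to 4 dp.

τ = (-0.1000, 0.0000, 0.0800)

ω₁ − ω₀ = (-0.09786667, 0.04500000, 0.13840000)
precession coupling = (0.0468, -0.0810, 0.0108)
τ = I·(Δω/dt) + ω₀×(Iω₀) = (-0.1000, 0.0000, 0.0800)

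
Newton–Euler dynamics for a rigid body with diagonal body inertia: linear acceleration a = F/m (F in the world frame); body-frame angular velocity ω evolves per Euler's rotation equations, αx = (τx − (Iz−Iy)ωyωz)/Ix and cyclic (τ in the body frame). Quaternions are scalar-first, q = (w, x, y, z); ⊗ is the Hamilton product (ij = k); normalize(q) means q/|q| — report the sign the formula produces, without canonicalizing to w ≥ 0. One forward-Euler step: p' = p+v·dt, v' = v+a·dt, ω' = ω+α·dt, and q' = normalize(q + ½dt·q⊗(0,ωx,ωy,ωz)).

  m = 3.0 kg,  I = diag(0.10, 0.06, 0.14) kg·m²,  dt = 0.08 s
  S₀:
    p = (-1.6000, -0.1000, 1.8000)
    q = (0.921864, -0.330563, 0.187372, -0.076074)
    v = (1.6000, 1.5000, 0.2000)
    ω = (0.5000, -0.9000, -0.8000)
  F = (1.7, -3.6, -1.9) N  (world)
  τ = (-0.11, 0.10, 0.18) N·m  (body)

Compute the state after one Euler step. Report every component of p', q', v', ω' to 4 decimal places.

p' = (-1.4720, 0.0200, 1.8160)
q' = (0.9315, -0.3204, 0.1419, -0.0973)
v' = (1.6453, 1.4040, 0.1493)
ω' = (0.3659, -0.7880, -0.7074)

ω×(Iω) gyroscopic = (0.0576, 0.0160, 0.0180)
α = I⁻¹(τ − ω×Iω) = (-1.6760, 1.4000, 1.1571)
ω' = ω + α·dt = (0.3659, -0.7880, -0.7074)
q⊗(0,ω) = (0.2730571, 0.2425678, -1.1321650, -0.5336705)
q + ½dt·q⊗(0,ω), renormalized = (0.9315, -0.3204, 0.1419, -0.0973)
p + v·dt = (-1.4720, 0.0200, 1.8160)
new velocity v' = (1.6453, 1.4040, 0.1493)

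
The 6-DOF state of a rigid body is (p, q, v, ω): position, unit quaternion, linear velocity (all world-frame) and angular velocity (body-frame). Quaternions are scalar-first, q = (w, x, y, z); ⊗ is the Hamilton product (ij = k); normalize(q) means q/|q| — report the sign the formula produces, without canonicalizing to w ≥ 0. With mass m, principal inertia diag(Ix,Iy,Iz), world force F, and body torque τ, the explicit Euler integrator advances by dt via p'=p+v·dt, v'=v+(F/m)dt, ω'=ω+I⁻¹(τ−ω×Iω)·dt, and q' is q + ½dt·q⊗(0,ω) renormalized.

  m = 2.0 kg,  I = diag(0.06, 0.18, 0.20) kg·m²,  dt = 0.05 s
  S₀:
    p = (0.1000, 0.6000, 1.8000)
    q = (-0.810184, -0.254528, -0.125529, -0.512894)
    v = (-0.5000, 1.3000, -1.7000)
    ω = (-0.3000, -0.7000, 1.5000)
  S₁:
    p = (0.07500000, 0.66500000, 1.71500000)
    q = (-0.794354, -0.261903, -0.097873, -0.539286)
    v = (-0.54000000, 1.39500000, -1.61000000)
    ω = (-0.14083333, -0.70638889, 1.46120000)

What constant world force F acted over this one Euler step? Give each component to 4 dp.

v₁ − v₀ = (-0.04000000, 0.09500000, 0.09000000)
m·(v₁−v₀)/dt = (-1.6000, 3.8000, 3.6000)

F = (-1.6000, 3.8000, 3.6000)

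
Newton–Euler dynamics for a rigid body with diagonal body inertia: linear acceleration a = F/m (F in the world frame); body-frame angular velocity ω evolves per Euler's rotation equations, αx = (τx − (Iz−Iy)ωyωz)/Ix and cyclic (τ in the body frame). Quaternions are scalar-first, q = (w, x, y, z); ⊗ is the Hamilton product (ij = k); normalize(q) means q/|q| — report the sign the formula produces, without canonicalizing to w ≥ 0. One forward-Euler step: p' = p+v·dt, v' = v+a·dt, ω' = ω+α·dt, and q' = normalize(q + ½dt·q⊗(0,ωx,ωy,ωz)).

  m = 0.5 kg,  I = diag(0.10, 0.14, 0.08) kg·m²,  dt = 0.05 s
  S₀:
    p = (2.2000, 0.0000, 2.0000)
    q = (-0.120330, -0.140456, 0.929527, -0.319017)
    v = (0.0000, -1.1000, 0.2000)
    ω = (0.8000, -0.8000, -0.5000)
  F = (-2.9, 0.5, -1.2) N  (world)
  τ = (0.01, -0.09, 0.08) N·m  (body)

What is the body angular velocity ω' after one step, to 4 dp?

ω' = (0.8170, -0.8293, -0.4340)

α = I⁻¹(τ − ω×Iω) = (0.3400, -0.5857, 1.3200)
ω' = ω + α·dt = (0.8170, -0.8293, -0.4340)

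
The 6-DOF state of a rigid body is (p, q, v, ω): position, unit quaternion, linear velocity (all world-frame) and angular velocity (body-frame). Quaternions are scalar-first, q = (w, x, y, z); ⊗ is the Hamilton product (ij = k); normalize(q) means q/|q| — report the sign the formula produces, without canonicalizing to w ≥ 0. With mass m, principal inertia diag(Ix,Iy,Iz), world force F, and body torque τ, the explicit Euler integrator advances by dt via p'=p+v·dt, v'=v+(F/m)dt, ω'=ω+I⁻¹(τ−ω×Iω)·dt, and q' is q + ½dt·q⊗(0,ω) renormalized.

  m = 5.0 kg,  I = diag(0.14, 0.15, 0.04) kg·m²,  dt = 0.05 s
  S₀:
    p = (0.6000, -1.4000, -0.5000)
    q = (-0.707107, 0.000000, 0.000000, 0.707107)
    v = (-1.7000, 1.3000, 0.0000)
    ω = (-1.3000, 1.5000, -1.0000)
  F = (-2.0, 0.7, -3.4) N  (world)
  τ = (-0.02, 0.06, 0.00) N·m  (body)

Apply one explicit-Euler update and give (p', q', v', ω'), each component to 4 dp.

new position p' = (0.5150, -1.3350, -0.5000)
new velocity v' = (-1.7200, 1.3070, -0.0340)
precession coupling ω×(Iω) = (0.1650, 0.1300, -0.0195)
angular accel α = (-1.3214, -0.4667, 0.4875)
ω + α·dt = (-1.3661, 1.4767, -0.9756)
Hamilton product q⊗(0,ω) = (0.7071070, -0.1414214, -1.9798996, 0.7071070)
updated quaternion q' = (-0.6884, -0.0035, -0.0494, 0.7237)

p' = (0.5150, -1.3350, -0.5000)
q' = (-0.6884, -0.0035, -0.0494, 0.7237)
v' = (-1.7200, 1.3070, -0.0340)
ω' = (-1.3661, 1.4767, -0.9756)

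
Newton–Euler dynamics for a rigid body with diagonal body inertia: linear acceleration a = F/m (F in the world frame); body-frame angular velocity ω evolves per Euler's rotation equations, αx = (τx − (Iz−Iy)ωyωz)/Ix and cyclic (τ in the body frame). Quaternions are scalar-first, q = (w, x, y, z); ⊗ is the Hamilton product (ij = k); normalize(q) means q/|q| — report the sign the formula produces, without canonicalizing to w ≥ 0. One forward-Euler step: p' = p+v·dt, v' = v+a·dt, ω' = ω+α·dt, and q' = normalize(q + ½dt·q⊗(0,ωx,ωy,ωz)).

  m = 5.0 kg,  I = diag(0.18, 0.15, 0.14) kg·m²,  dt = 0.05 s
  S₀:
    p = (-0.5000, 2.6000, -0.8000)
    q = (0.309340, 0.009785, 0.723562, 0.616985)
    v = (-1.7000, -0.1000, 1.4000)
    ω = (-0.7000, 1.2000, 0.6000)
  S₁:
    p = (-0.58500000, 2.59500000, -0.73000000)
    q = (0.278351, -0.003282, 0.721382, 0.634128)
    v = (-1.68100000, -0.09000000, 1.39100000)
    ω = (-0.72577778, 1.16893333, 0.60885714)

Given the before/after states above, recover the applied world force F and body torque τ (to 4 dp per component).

Δω = ω₁−ω₀ = (-0.02577778, -0.03106667, 0.00885714)
applied torque τ = (-0.1000, -0.1100, 0.0500)
v₁ − v₀ = (0.01900000, 0.01000000, -0.00900000)
m·(v₁−v₀)/dt = (1.9000, 1.0000, -0.9000)

F = (1.9000, 1.0000, -0.9000)
τ = (-0.1000, -0.1100, 0.0500)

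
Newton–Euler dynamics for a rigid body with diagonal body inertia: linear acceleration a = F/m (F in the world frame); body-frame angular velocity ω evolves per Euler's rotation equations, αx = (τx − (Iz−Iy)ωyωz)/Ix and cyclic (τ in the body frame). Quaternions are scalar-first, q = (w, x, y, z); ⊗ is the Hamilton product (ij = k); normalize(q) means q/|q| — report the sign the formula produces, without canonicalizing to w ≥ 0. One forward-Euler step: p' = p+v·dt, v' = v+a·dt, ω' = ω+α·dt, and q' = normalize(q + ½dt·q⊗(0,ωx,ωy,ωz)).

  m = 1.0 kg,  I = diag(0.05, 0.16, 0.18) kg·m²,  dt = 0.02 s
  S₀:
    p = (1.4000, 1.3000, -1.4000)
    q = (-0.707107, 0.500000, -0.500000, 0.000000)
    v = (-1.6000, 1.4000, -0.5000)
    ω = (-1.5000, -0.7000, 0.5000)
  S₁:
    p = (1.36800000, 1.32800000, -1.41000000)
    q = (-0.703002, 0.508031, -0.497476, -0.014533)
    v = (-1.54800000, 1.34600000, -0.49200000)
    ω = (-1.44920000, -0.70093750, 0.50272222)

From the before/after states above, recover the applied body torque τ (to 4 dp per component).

rate change Δω = (0.05080000, -0.00093750, 0.00272222)
I·α + gyro = (0.1200, 0.0900, 0.1400)

τ = (0.1200, 0.0900, 0.1400)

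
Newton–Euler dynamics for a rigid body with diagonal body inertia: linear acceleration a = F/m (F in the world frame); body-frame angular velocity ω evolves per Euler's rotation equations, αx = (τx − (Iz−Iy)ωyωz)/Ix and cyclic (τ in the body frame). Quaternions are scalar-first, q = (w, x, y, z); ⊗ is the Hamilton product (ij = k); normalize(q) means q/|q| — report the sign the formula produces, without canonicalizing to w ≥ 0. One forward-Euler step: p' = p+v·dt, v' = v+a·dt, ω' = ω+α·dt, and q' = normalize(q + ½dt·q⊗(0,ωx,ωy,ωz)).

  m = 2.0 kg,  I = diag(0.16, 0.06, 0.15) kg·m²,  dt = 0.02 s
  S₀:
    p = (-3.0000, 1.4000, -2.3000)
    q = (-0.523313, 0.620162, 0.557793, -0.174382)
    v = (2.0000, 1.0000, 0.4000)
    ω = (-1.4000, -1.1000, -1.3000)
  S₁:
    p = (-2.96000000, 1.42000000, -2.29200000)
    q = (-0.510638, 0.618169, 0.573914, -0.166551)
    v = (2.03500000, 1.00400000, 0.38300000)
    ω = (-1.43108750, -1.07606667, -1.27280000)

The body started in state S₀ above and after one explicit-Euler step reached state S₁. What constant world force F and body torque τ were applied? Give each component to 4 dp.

F = (3.5000, 0.4000, -1.7000)
τ = (-0.1200, 0.0900, 0.0500)

Δv = v₁−v₀ = (0.03500000, 0.00400000, -0.01700000)
m·(v₁−v₀)/dt = (3.5000, 0.4000, -1.7000)
Δω = ω₁−ω₀ = (-0.03108750, 0.02393333, 0.02720000)
τ = I·(Δω/dt) + ω₀×(Iω₀) = (-0.1200, 0.0900, 0.0500)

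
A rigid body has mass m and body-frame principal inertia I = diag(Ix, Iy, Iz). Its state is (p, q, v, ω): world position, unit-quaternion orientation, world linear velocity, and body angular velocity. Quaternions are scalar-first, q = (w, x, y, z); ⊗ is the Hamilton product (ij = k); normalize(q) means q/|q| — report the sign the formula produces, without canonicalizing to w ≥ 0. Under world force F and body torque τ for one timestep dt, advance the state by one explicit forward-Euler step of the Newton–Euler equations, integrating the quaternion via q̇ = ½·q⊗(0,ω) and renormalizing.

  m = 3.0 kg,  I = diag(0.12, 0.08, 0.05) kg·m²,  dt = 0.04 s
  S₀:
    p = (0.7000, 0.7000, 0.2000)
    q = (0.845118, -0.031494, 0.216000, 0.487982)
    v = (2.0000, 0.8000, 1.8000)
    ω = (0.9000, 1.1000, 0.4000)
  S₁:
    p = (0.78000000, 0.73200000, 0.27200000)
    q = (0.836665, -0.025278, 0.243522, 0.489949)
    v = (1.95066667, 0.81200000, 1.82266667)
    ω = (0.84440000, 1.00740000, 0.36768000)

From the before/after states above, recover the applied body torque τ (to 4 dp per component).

ω₁ − ω₀ = (-0.05560000, -0.09260000, -0.03232000)
ω₀×(Iω₀) = (-0.0132, 0.0252, -0.0396)
τ = I·(Δω/dt) + ω₀×(Iω₀) = (-0.1800, -0.1600, -0.0800)

τ = (-0.1800, -0.1600, -0.0800)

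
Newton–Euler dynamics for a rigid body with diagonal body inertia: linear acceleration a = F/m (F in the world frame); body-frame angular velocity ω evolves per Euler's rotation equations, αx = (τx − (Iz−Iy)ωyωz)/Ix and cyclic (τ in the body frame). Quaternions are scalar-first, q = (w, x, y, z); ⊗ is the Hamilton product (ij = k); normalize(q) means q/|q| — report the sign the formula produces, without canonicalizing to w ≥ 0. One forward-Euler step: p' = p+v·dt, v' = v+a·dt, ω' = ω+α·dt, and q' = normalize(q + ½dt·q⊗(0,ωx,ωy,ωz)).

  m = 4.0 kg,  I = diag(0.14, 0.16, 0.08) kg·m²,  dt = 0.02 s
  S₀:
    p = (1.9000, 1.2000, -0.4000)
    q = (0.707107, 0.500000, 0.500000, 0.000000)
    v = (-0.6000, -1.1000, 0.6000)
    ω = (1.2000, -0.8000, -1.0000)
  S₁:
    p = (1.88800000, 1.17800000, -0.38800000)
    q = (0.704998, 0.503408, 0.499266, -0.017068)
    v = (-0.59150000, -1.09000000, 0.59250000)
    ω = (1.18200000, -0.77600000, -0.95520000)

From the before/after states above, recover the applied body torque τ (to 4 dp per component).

rate change Δω = (-0.01800000, 0.02400000, 0.04480000)
I·α + gyro = (-0.1900, 0.1200, 0.1600)

τ = (-0.1900, 0.1200, 0.1600)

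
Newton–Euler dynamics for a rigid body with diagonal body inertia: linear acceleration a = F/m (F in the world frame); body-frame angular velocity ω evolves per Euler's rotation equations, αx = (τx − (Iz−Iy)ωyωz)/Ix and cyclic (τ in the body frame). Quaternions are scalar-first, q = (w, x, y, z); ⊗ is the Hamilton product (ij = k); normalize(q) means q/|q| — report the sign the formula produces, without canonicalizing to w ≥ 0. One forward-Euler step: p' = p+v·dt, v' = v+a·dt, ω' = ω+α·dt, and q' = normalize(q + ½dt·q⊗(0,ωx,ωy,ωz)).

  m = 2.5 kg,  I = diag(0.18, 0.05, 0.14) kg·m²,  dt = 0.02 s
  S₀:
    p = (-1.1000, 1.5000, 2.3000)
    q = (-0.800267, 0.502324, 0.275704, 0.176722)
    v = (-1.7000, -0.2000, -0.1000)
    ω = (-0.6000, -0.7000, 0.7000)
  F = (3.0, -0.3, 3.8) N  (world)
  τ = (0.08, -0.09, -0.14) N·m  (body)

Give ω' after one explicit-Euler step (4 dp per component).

gyro term ω×Iω = (-0.0441, -0.0168, -0.0546)
α = I⁻¹(τ − ω×Iω) = (0.6894, -1.4640, -0.6100)
ω + α·dt = (-0.5862, -0.7293, 0.6878)

ω' = (-0.5862, -0.7293, 0.6878)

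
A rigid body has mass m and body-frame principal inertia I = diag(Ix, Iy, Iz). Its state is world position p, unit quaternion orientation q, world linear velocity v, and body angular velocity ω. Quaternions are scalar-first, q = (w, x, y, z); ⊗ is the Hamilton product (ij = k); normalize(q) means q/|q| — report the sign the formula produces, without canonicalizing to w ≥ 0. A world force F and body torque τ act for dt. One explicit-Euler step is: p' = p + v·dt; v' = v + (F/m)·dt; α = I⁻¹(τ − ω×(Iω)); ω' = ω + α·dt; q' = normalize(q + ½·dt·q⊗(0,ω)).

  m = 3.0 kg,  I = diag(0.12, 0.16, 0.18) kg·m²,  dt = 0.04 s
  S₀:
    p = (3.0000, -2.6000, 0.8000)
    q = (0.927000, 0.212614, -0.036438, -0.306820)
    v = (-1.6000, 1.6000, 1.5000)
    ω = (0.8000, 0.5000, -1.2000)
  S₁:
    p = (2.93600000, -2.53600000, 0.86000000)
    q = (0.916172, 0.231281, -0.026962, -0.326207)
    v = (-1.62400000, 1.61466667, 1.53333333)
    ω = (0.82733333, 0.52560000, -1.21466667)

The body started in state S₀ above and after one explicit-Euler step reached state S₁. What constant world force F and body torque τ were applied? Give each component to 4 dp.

F = (-1.8000, 1.1000, 2.5000)
τ = (0.0700, 0.1600, -0.0500)

Δω = ω₁−ω₀ = (0.02733333, 0.02560000, -0.01466667)
precession coupling = (-0.0120, 0.0576, 0.0160)
I·α + gyro = (0.0700, 0.1600, -0.0500)
Δv = v₁−v₀ = (-0.02400000, 0.01466667, 0.03333333)
applied force F = (-1.8000, 1.1000, 2.5000)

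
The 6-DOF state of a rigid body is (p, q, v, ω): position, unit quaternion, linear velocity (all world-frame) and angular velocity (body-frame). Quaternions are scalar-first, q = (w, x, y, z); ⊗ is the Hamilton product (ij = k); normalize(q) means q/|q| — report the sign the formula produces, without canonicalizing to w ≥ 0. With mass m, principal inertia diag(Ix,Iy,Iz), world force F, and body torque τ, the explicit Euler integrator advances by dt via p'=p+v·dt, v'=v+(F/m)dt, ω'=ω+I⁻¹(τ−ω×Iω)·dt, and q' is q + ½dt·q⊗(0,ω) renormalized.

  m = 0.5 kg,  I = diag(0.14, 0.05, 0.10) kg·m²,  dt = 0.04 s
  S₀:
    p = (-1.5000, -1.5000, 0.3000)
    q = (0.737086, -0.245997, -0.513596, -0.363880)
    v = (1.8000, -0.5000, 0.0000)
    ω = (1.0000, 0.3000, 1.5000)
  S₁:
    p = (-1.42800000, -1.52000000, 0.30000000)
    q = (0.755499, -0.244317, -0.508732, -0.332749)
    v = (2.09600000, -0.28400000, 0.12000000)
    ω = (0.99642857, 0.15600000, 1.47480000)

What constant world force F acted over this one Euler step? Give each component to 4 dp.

v₁ − v₀ = (0.29600000, 0.21600000, 0.12000000)
F = m·Δv/dt = (3.7000, 2.7000, 1.5000)

F = (3.7000, 2.7000, 1.5000)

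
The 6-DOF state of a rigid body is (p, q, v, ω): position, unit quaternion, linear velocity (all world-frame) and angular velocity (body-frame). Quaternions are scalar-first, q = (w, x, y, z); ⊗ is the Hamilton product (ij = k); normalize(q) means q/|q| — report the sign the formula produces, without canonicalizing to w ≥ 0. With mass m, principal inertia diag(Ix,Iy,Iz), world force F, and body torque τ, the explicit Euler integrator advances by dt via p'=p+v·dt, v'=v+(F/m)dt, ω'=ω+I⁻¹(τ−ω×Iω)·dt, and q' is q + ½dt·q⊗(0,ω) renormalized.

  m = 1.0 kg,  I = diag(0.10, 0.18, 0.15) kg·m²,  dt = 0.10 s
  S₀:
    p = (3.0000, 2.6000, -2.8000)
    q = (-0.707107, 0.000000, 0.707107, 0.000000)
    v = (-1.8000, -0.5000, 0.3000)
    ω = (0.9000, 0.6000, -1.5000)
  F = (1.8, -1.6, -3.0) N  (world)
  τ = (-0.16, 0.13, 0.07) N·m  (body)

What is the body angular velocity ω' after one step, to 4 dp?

ω' = (0.7130, 0.6347, -1.4821)

gyro term ω×Iω = (0.0270, 0.0675, 0.0432)
(τ − ω×Iω)/I = (-1.8700, 0.3472, 0.1787)
ω' = ω + α·dt = (0.7130, 0.6347, -1.4821)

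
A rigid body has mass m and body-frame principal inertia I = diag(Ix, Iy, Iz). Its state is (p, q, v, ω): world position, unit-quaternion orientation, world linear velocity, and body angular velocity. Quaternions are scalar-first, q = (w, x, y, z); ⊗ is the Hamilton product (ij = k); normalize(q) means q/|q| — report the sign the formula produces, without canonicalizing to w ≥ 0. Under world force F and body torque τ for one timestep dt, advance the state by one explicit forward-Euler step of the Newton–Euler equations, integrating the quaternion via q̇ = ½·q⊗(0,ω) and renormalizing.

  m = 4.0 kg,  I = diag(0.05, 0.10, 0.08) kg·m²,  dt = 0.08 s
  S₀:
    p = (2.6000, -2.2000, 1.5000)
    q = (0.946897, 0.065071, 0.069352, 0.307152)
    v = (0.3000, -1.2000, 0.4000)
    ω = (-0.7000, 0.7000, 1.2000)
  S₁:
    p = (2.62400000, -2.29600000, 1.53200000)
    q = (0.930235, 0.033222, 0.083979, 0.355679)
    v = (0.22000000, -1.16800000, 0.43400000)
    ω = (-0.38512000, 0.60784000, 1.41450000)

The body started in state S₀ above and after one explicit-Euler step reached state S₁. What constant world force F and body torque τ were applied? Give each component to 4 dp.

F = (-4.0000, 1.6000, 1.7000)
τ = (0.1800, -0.0900, 0.1900)

v₁ − v₀ = (-0.08000000, 0.03200000, 0.03400000)
applied force F = (-4.0000, 1.6000, 1.7000)
ω₁ − ω₀ = (0.31488000, -0.09216000, 0.21450000)
applied torque τ = (0.1800, -0.0900, 0.1900)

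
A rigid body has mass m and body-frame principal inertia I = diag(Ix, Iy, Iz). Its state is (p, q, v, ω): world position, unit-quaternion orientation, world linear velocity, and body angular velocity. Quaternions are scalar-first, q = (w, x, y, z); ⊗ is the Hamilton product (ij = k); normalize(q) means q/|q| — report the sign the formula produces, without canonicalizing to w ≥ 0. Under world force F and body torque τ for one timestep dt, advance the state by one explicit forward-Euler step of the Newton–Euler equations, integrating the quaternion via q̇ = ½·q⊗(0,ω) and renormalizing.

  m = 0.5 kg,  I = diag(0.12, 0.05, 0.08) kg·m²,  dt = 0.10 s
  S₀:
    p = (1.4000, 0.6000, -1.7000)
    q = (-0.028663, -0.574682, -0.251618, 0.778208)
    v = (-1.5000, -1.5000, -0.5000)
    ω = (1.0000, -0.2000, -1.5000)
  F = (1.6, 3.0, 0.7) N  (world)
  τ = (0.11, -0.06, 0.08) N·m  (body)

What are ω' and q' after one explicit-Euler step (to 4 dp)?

ω' = (1.0842, -0.2000, -1.4175)
q' = (0.0557, -0.5472, -0.2545, 0.7954)

α = I⁻¹(τ − ω×Iω) = (0.8417, 0.0000, 0.8250)
ω' = ω + α·dt = (1.0842, -0.2000, -1.4175)
Hamilton product q⊗(0,ω) = (1.6916704, 0.5044056, -0.0780824, 0.4095489)
q + ½dt·q⊗(0,ω), renormalized = (0.0557, -0.5472, -0.2545, 0.7954)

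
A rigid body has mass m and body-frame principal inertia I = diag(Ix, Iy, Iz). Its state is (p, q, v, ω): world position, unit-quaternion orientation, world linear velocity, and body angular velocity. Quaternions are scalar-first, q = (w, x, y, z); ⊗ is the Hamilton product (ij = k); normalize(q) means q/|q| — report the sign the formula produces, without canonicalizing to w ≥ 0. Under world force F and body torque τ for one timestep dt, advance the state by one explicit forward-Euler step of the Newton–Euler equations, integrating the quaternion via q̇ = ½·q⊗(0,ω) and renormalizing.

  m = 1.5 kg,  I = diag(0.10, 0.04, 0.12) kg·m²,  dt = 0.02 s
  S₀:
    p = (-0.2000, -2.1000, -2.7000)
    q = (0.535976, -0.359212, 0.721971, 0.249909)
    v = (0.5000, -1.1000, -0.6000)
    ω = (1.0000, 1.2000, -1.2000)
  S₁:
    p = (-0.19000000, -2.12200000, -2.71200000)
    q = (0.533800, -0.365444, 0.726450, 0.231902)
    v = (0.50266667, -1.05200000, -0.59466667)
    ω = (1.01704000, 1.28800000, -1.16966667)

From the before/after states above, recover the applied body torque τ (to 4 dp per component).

τ = (-0.0300, 0.2000, 0.1100)

rate change Δω = (0.01704000, 0.08800000, 0.03033333)
ω₀×(Iω₀) = (-0.1152, 0.0240, -0.0720)
τ = I·(Δω/dt) + ω₀×(Iω₀) = (-0.0300, 0.2000, 0.1100)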